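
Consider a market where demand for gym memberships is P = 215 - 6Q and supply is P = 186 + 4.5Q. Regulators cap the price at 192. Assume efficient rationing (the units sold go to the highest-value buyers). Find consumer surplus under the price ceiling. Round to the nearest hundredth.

Free-market equilibrium: 215 - 6Q = 186 + 4.5Q gives Q* = 2.7619, P* = 198.4286.
At P = 192, sellers supply (192 - 186)/4.5 = 1.3333 while buyers want more, so the quantity traded is 1.3333 at price 192.
The demand price at Q = 1.3333 is 207. CS is the trapezoid between demand and 192 over [0, 1.3333]: (1/2)[(215 - 192) + (207 - 192)](1.3333) = 25.3333.

25.33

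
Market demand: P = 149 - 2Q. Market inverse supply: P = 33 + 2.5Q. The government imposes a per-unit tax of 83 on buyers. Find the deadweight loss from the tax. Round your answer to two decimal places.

Without the tax, 149 - 2Q = 33 + 2.5Q so Q* = 25.7778 and P* = 97.4444.
With the tax, buyers' net willingness to pay falls by 83: (149 - 83) - 2Q = 33 + 2.5Q, so Q_t = 7.3333. Buyers pay P_b = 134.3333; sellers receive P_s = P_b - 83 = 51.3333.
The welfare triangle lost has base Q* - Q_t = 18.4444 and height t = 83, so DWL = (1/2)(18.4444)(83) = 765.4444.

765.44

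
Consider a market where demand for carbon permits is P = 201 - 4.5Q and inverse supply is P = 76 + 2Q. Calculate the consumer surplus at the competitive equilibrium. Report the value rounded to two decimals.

832.10

Equilibrium: 201 - 4.5Q = 76 + 2Q, so Q* = 19.2308 and P* = 114.4615.
CS is the area between the demand curve and P* from 0 to Q*: (1/2)(19.2308)(86.5385) = 832.1006.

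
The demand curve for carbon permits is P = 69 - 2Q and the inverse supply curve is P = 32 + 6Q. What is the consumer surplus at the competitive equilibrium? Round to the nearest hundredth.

Setting demand equal to supply, 37 = 8Q, so Q* = 4.625 and P* = 59.75.
CS is the area between the demand curve and P* from 0 to Q*: (1/2)(4.625)(9.25) = 21.3906.

21.39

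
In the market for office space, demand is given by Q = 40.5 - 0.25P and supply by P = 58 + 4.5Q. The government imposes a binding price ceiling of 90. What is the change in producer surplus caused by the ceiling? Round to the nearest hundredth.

Rewriting demand in inverse form: P = 162 - 4Q.
Without the control, 162 - 4Q = 58 + 4.5Q so Q* = 12.2353 and P* = 113.0588.
At P = 90, sellers supply (90 - 58)/4.5 = 7.1111 while buyers want more, so the quantity traded is 7.1111 at price 90.
PS goes from (1/2)(12.2353)(55.0588) = 336.8304 to 113.7778 (computed as (90 - 58)(7.1111) - (1/2)(4.5)(7.1111)^2), a change of -223.0527.

-223.05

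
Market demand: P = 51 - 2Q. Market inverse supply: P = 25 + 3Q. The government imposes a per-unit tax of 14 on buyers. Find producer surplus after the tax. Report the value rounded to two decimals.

8.64

Pre-tax equilibrium: 51 - 2Q = 25 + 3Q gives Q* = 5.2, P* = 40.6.
A tax on buyers shifts demand down by 14: (51 - 14) - 2Q = 25 + 3Q, so Q_t = 2.4. Buyers pay P_b = 46.2; sellers receive P_s = P_b - 14 = 32.2.
PS = (1/2)(Q_t)(P_s - 25) = (1/2)(2.4)(7.2) = 8.64.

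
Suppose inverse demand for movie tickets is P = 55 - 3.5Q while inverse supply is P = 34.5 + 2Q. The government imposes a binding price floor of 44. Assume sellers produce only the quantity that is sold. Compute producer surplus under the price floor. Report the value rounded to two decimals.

Without the control, 55 - 3.5Q = 34.5 + 2Q so Q* = 3.7273 and P* = 41.9545.
At P = 44, buyers demand (55 - 44)/3.5 = 3.1429 while sellers would supply more, so the quantity traded is 3.1429 at price 44.
The supply price at Q = 3.1429 is 40.7857. PS is the trapezoid between 44 and supply over [0, 3.1429]: (1/2)[(44 - 34.5) + (44 - 40.7857)](3.1429) = 19.9796.

19.98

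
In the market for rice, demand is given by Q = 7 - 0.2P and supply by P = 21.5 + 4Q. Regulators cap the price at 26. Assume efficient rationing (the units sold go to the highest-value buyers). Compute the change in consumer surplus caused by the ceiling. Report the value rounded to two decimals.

1.34

Rewriting demand in inverse form: P = 35 - 5Q.
Free-market equilibrium: 35 - 5Q = 21.5 + 4Q gives Q* = 1.5, P* = 27.5.
At the ceiling price 26, quantity supplied is (26 - 21.5)/4 = 1.125; supply is the short side, so Q = 1.125 trades at P = 26.
CS goes from (1/2)(1.5)(7.5) = 5.625 to 6.9609 (computed as (35 - 26)(1.125) - (1/2)(5)(1.125)^2), a change of 1.3359.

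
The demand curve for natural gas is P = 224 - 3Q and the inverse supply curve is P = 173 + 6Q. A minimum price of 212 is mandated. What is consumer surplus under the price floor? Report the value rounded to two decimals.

Free-market equilibrium: 224 - 3Q = 173 + 6Q gives Q* = 5.6667, P* = 207.
At P = 212, buyers demand (224 - 212)/3 = 4 while sellers would supply more, so the quantity traded is 4 at price 212.
CS is the triangle under demand above 212: (1/2)(4)(224 - 212) = 24.

24.00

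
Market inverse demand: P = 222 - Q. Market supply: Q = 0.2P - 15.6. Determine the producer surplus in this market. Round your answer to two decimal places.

1440.00

Rewriting supply in inverse form: P = 78 + 5Q.
Set 222 - Q = 78 + 5Q, which gives 144 = 6Q, so Q* = 24 and P* = 222 - (24) = 198.
The supply curve's price intercept is 78, so PS = (1/2)(Q*)(P* - 78) = (1/2)(24)(120) = 1440.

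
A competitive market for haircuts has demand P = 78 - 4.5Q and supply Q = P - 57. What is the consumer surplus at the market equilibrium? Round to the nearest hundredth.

32.80

Rewriting supply in inverse form: P = 57 + Q.
Equilibrium: 78 - 4.5Q = 57 + Q, so Q* = 3.8182 and P* = 60.8182.
The demand choke price is 78, so CS = (1/2)(Q*)(78 - P*) = (1/2)(3.8182)(17.1818) = 32.8017.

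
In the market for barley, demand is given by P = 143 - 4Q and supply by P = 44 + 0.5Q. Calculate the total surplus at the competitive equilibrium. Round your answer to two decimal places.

Setting demand equal to supply, 99 = 4.5Q, so Q* = 22 and P* = 55.
Total surplus is the full triangle between the curves from 0 to Q*: (1/2)(22)(143 - 44) = 1089.

1089.00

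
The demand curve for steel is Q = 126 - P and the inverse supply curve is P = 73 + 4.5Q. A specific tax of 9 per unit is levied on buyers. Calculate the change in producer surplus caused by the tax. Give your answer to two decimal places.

Rewriting demand in inverse form: P = 126 - Q.
Pre-tax equilibrium: 126 - Q = 73 + 4.5Q gives Q* = 9.6364, P* = 116.3636.
With the tax, buyers' net willingness to pay falls by 9: (126 - 9) - Q = 73 + 4.5Q, so Q_t = 8. Buyers pay P_b = 118; sellers receive P_s = P_b - 9 = 109.
PS falls from (1/2)(9.6364)(43.3636) = 208.9339 to (1/2)(8)(36) = 144, a change of -64.9339.

-64.93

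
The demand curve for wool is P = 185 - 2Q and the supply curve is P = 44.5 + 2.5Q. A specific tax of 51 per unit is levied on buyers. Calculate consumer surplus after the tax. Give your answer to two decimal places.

Pre-tax equilibrium: 185 - 2Q = 44.5 + 2.5Q gives Q* = 31.2222, P* = 122.5556.
With the tax, buyers' net willingness to pay falls by 51: (185 - 51) - 2Q = 44.5 + 2.5Q, so Q_t = 19.8889. Buyers pay P_b = 145.2222; sellers receive P_s = P_b - 51 = 94.2222.
Consumer surplus is the triangle under demand above P_b: (1/2)(19.8889)(185 - 145.2222) = 395.5679.

395.57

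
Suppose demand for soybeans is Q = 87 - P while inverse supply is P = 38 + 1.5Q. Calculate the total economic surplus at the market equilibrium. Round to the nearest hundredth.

Rewriting demand in inverse form: P = 87 - Q.
Setting demand equal to supply, 49 = 2.5Q, so Q* = 19.6 and P* = 67.4.
CS = (1/2)(19.6)(19.6) = 192.08 and PS = (1/2)(19.6)(29.4) = 288.12, so total surplus = 480.2.

480.20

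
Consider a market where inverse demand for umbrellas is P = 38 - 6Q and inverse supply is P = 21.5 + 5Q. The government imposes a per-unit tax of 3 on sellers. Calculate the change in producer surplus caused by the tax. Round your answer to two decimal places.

Pre-tax equilibrium: 38 - 6Q = 21.5 + 5Q gives Q* = 1.5, P* = 29.
A tax on sellers shifts supply up by 3: 38 - 6Q = 21.5 + 5Q + 3, so Q_t = 1.2273. Buyers pay P_b = 30.6364; sellers receive P_s = P_b - 3 = 27.6364.
Producers lose the trapezoid between P_s and P* out to Q_t plus the triangle from Q_t to Q*: change in PS = 3.7655 - 5.625 = -1.8595.

-1.86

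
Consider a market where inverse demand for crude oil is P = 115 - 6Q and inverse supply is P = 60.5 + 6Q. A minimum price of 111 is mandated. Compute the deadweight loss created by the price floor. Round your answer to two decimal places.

Free-market equilibrium: 115 - 6Q = 60.5 + 6Q gives Q* = 4.5417, P* = 87.75.
At the floor price 111, quantity demanded is (115 - 111)/6 = 0.6667; demand is the short side, so Q = 0.6667 trades at P = 111.
At Q = 0.6667 the demand price is 111 and the supply price is 64.5. Deadweight loss is the triangle between the curves from 0.6667 to 4.5417: (1/2)(111 - 64.5)(4.5417 - 0.6667) = 90.0938.

90.09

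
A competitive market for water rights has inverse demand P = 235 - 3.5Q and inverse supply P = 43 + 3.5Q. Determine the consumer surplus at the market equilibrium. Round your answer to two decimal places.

1316.57

Equilibrium: 235 - 3.5Q = 43 + 3.5Q, so Q* = 27.4286 and P* = 139.
The demand choke price is 235, so CS = (1/2)(Q*)(235 - P*) = (1/2)(27.4286)(96) = 1316.5714.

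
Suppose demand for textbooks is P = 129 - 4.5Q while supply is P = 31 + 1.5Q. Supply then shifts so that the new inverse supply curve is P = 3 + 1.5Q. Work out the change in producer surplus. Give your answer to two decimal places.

130.67

Initial equilibrium: Q_0 = 16.3333, P_0 = 55.5; CS_0 = (1/2)(16.3333)(73.5) = 600.25, PS_0 = (1/2)(16.3333)(24.5) = 200.0833.
New equilibrium: 129 - 4.5Q = 3 + 1.5Q gives Q_1 = 21, P_1 = 34.5; CS_1 = 992.25, PS_1 = 330.75.
Change in producer surplus = 330.75 - 200.0833 = 130.6667.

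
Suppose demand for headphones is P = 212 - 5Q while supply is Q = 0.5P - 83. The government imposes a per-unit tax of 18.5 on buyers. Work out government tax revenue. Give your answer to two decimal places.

Rewriting supply in inverse form: P = 166 + 2Q.
Pre-tax equilibrium: 212 - 5Q = 166 + 2Q gives Q* = 6.5714, P* = 179.1429.
With the tax, buyers' net willingness to pay falls by 18.5: (212 - 18.5) - 5Q = 166 + 2Q, so Q_t = 3.9286. Buyers pay P_b = 192.3571; sellers receive P_s = P_b - 18.5 = 173.8571.
Revenue is the tax times quantity traded: 18.5 x 3.9286 = 72.6786.

72.68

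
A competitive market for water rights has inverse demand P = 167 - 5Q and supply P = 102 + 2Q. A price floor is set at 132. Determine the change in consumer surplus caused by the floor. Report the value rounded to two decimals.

-93.06

Without the control, 167 - 5Q = 102 + 2Q so Q* = 9.2857 and P* = 120.5714.
At the floor price 132, quantity demanded is (167 - 132)/5 = 7; demand is the short side, so Q = 7 trades at P = 132.
CS goes from (1/2)(9.2857)(46.4286) = 215.5612 to 122.5 (computed as (167 - 132)(7) - (1/2)(5)(7)^2), a change of -93.0612.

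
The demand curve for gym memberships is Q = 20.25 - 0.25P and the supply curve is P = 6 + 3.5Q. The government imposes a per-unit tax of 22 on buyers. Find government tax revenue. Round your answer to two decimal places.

Rewriting demand in inverse form: P = 81 - 4Q.
Pre-tax equilibrium: 81 - 4Q = 6 + 3.5Q gives Q* = 10, P* = 41.
With the tax, buyers' net willingness to pay falls by 22: (81 - 22) - 4Q = 6 + 3.5Q, so Q_t = 7.0667. Buyers pay P_b = 52.7333; sellers receive P_s = P_b - 22 = 30.7333.
Revenue is the tax times quantity traded: 22 x 7.0667 = 155.4667.

155.47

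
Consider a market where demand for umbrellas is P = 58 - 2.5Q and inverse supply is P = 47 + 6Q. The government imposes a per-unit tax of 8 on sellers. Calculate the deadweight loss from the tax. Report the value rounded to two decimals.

Pre-tax equilibrium: 58 - 2.5Q = 47 + 6Q gives Q* = 1.2941, P* = 54.7647.
A tax on sellers shifts supply up by 8: 58 - 2.5Q = 47 + 6Q + 8, so Q_t = 0.3529. Buyers pay P_b = 57.1176; sellers receive P_s = P_b - 8 = 49.1176.
Deadweight loss is the triangle between the curves from Q_t to Q*: (1/2)(1.2941 - 0.3529)(8) = 3.7647.

3.76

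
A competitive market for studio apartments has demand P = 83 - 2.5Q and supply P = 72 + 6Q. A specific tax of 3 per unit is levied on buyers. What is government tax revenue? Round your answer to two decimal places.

2.82

Pre-tax equilibrium: 83 - 2.5Q = 72 + 6Q gives Q* = 1.2941, P* = 79.7647.
A tax on buyers shifts demand down by 3: (83 - 3) - 2.5Q = 72 + 6Q, so Q_t = 0.9412. Buyers pay P_b = 80.6471; sellers receive P_s = P_b - 3 = 77.6471.
Tax revenue = t x Q_t = 3 x 0.9412 = 2.8235.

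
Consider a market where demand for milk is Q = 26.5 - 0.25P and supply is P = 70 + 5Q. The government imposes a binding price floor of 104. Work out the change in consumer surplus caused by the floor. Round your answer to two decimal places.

-31.50

Rewriting demand in inverse form: P = 106 - 4Q.
Without the control, 106 - 4Q = 70 + 5Q so Q* = 4 and P* = 90.
At the floor price 104, quantity demanded is (106 - 104)/4 = 0.5; demand is the short side, so Q = 0.5 trades at P = 104.
CS goes from (1/2)(4)(16) = 32 to 0.5 (computed as (106 - 104)(0.5) - (1/2)(4)(0.5)^2), a change of -31.5.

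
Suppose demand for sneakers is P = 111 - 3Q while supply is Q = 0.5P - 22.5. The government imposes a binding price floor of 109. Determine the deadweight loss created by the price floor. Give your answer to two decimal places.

392.71

Rewriting supply in inverse form: P = 45 + 2Q.
Free-market equilibrium: 111 - 3Q = 45 + 2Q gives Q* = 13.2, P* = 71.4.
At P = 109, buyers demand (111 - 109)/3 = 0.6667 while sellers would supply more, so the quantity traded is 0.6667 at price 109.
The lost-trades triangle has base Q* - 0.6667 = 12.5333 and height equal to the gap between the curves at Q = 0.6667, which is 109 - 46.3333 = 62.6667. DWL = (1/2)(12.5333)(62.6667) = 392.7111.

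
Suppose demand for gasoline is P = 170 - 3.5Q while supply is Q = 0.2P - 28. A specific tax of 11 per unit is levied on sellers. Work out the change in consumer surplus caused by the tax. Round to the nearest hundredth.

Rewriting supply in inverse form: P = 140 + 5Q.
Pre-tax equilibrium: 170 - 3.5Q = 140 + 5Q gives Q* = 3.5294, P* = 157.6471.
A tax on sellers shifts supply up by 11: 170 - 3.5Q = 140 + 5Q + 11, so Q_t = 2.2353. Buyers pay P_b = 162.1765; sellers receive P_s = P_b - 11 = 151.1765.
Consumers lose the trapezoid between P* and P_b out to Q_t plus the triangle from Q_t to Q*: change in CS = 8.7439 - 21.7993 = -13.0554.

-13.06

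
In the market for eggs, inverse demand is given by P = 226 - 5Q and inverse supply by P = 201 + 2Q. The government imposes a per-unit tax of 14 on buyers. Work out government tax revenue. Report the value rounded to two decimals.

Without the tax, 226 - 5Q = 201 + 2Q so Q* = 3.5714 and P* = 208.1429.
With the tax, buyers' net willingness to pay falls by 14: (226 - 14) - 5Q = 201 + 2Q, so Q_t = 1.5714. Buyers pay P_b = 218.1429; sellers receive P_s = P_b - 14 = 204.1429.
Revenue is the tax times quantity traded: 14 x 1.5714 = 22.

22.00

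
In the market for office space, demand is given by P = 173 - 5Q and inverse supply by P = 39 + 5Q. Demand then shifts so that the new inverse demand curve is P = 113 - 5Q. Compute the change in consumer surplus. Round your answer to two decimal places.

-312.00

Initial equilibrium: Q_0 = 13.4, P_0 = 106; CS_0 = (1/2)(13.4)(67) = 448.9, PS_0 = (1/2)(13.4)(67) = 448.9.
New equilibrium: 113 - 5Q = 39 + 5Q gives Q_1 = 7.4, P_1 = 76; CS_1 = 136.9, PS_1 = 136.9.
Change in consumer surplus = 136.9 - 448.9 = -312.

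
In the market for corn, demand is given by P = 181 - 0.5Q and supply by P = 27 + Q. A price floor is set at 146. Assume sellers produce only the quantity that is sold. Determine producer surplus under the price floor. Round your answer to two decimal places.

Without the control, 181 - 0.5Q = 27 + Q so Q* = 102.6667 and P* = 129.6667.
At the floor price 146, quantity demanded is (181 - 146)/0.5 = 70; demand is the short side, so Q = 70 trades at P = 146.
The supply price at Q = 70 is 97. PS is the trapezoid between 146 and supply over [0, 70]: (1/2)[(146 - 27) + (146 - 97)](70) = 5880.

5880.00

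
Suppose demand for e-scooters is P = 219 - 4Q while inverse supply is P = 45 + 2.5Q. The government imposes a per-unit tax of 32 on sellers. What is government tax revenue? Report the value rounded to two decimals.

699.08

Without the tax, 219 - 4Q = 45 + 2.5Q so Q* = 26.7692 and P* = 111.9231.
A tax on sellers shifts supply up by 32: 219 - 4Q = 45 + 2.5Q + 32, so Q_t = 21.8462. Buyers pay P_b = 131.6154; sellers receive P_s = P_b - 32 = 99.6154.
Revenue is the tax times quantity traded: 32 x 21.8462 = 699.0769.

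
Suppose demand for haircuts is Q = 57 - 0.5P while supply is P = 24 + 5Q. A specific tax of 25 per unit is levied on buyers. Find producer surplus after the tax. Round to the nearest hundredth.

Rewriting demand in inverse form: P = 114 - 2Q.
Without the tax, 114 - 2Q = 24 + 5Q so Q* = 12.8571 and P* = 88.2857.
With the tax, buyers' net willingness to pay falls by 25: (114 - 25) - 2Q = 24 + 5Q, so Q_t = 9.2857. Buyers pay P_b = 95.4286; sellers receive P_s = P_b - 25 = 70.4286.
Producer surplus is the triangle above supply below P_s: (1/2)(9.2857)(70.4286 - 24) = 215.5612.

215.56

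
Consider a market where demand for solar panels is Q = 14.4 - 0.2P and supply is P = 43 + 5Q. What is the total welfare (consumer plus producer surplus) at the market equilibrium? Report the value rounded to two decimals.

Rewriting demand in inverse form: P = 72 - 5Q.
Set 72 - 5Q = 43 + 5Q, which gives 29 = 10Q, so Q* = 2.9 and P* = 72 - 5(2.9) = 57.5.
Total surplus is the full triangle between the curves from 0 to Q*: (1/2)(2.9)(72 - 43) = 42.05.

42.05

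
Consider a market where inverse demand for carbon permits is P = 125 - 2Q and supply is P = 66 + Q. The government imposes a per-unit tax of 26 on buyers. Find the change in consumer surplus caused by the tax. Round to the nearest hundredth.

Pre-tax equilibrium: 125 - 2Q = 66 + Q gives Q* = 19.6667, P* = 85.6667.
A tax on buyers shifts demand down by 26: (125 - 26) - 2Q = 66 + Q, so Q_t = 11. Buyers pay P_b = 103; sellers receive P_s = P_b - 26 = 77.
CS falls from (1/2)(19.6667)(39.3333) = 386.7778 to (1/2)(11)(22) = 121, a change of -265.7778.

-265.78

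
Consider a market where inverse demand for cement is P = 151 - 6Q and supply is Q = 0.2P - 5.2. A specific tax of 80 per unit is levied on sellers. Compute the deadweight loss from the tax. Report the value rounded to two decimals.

290.91

Rewriting supply in inverse form: P = 26 + 5Q.
Pre-tax equilibrium: 151 - 6Q = 26 + 5Q gives Q* = 11.3636, P* = 82.8182.
A tax on sellers shifts supply up by 80: 151 - 6Q = 26 + 5Q + 80, so Q_t = 4.0909. Buyers pay P_b = 126.4545; sellers receive P_s = P_b - 80 = 46.4545.
The welfare triangle lost has base Q* - Q_t = 7.2727 and height t = 80, so DWL = (1/2)(7.2727)(80) = 290.9091.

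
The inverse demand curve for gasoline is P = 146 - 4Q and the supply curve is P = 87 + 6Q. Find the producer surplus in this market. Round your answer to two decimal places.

104.43

Set 146 - 4Q = 87 + 6Q, which gives 59 = 10Q, so Q* = 5.9 and P* = 146 - 4(5.9) = 122.4.
Producer surplus is the triangle above supply below P*: (1/2)(5.9)(122.4 - 87) = (1/2)(5.9)(35.4) = 104.43.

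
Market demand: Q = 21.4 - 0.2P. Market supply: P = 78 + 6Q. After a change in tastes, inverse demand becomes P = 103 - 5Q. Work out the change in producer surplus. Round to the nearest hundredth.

Rewriting demand in inverse form: P = 107 - 5Q.
Initial equilibrium: Q_0 = 2.6364, P_0 = 93.8182; CS_0 = (1/2)(2.6364)(13.1818) = 17.376, PS_0 = (1/2)(2.6364)(15.8182) = 20.8512.
New equilibrium: 103 - 5Q = 78 + 6Q gives Q_1 = 2.2727, P_1 = 91.6364; CS_1 = 12.9132, PS_1 = 15.4959.
Change in producer surplus = 15.4959 - 20.8512 = -5.3554.

-5.36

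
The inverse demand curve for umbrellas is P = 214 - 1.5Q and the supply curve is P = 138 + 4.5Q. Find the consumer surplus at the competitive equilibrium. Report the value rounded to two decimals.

Set 214 - 1.5Q = 138 + 4.5Q, which gives 76 = 6Q, so Q* = 12.6667 and P* = 214 - 1.5(12.6667) = 195.
CS is the area between the demand curve and P* from 0 to Q*: (1/2)(12.6667)(19) = 120.3333.

120.33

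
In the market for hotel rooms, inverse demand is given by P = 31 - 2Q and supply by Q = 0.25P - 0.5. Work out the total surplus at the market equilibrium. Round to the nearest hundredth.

Rewriting supply in inverse form: P = 2 + 4Q.
Equilibrium: 31 - 2Q = 2 + 4Q, so Q* = 4.8333 and P* = 21.3333.
CS = (1/2)(4.8333)(9.6667) = 23.3611 and PS = (1/2)(4.8333)(19.3333) = 46.7222, so total surplus = 70.0833.

70.08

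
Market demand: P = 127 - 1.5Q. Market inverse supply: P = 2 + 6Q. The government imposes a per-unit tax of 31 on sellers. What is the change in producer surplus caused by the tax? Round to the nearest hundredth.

Pre-tax equilibrium: 127 - 1.5Q = 2 + 6Q gives Q* = 16.6667, P* = 102.
With the tax, sellers need 31 more per unit: 127 - 1.5Q = 2 + 6Q + 31, so Q_t = 12.5333. Buyers pay P_b = 108.2; sellers receive P_s = P_b - 31 = 77.2.
PS falls from (1/2)(16.6667)(100) = 833.3333 to (1/2)(12.5333)(75.2) = 471.2533, a change of -362.08.

-362.08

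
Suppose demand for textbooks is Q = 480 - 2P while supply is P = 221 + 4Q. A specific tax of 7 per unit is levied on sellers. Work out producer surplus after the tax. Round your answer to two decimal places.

Rewriting demand in inverse form: P = 240 - 0.5Q.
Without the tax, 240 - 0.5Q = 221 + 4Q so Q* = 4.2222 and P* = 237.8889.
A tax on sellers shifts supply up by 7: 240 - 0.5Q = 221 + 4Q + 7, so Q_t = 2.6667. Buyers pay P_b = 238.6667; sellers receive P_s = P_b - 7 = 231.6667.
PS = (1/2)(Q_t)(P_s - 221) = (1/2)(2.6667)(10.6667) = 14.2222.

14.22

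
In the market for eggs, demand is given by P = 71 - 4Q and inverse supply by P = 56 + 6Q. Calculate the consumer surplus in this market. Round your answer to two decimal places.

4.50

Setting demand equal to supply, 15 = 10Q, so Q* = 1.5 and P* = 65.
The demand choke price is 71, so CS = (1/2)(Q*)(71 - P*) = (1/2)(1.5)(6) = 4.5.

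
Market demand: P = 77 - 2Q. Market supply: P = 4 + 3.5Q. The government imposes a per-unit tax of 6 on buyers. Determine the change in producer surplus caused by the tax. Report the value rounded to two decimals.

Without the tax, 77 - 2Q = 4 + 3.5Q so Q* = 13.2727 and P* = 50.4545.
A tax on buyers shifts demand down by 6: (77 - 6) - 2Q = 4 + 3.5Q, so Q_t = 12.1818. Buyers pay P_b = 52.6364; sellers receive P_s = P_b - 6 = 46.6364.
PS falls from (1/2)(13.2727)(46.4545) = 308.2893 to (1/2)(12.1818)(42.6364) = 259.6942, a change of -48.595.

-48.60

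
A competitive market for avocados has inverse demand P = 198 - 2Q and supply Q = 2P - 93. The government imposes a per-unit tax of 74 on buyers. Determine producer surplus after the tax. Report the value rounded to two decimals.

240.25

Rewriting supply in inverse form: P = 46.5 + 0.5Q.
Pre-tax equilibrium: 198 - 2Q = 46.5 + 0.5Q gives Q* = 60.6, P* = 76.8.
A tax on buyers shifts demand down by 74: (198 - 74) - 2Q = 46.5 + 0.5Q, so Q_t = 31. Buyers pay P_b = 136; sellers receive P_s = P_b - 74 = 62.
Producer surplus is the triangle above supply below P_s: (1/2)(31)(62 - 46.5) = 240.25.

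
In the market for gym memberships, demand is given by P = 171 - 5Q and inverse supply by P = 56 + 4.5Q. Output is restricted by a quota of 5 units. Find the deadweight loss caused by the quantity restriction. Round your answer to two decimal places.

239.80

Unrestricted equilibrium: Q* = (171 - 56)/(5 + 4.5) = 12.1053.
At Q = 5 the demand price is 171 - 5(5) = 146 and the supply price is 56 + 4.5(5) = 78.5.
DWL = (1/2)(gap between curves at 5) x (Q* - 5) = (1/2)(67.5)(7.1053) = 239.8026.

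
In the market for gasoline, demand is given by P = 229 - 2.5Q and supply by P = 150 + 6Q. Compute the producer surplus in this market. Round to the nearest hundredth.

Setting demand equal to supply, 79 = 8.5Q, so Q* = 9.2941 and P* = 205.7647.
Producer surplus is the triangle above supply below P*: (1/2)(9.2941)(205.7647 - 150) = (1/2)(9.2941)(55.7647) = 259.1419.

259.14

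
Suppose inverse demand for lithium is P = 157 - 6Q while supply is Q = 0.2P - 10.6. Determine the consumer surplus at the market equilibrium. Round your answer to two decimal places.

268.17

Rewriting supply in inverse form: P = 53 + 5Q.
Set 157 - 6Q = 53 + 5Q, which gives 104 = 11Q, so Q* = 9.4545 and P* = 157 - 6(9.4545) = 100.2727.
Consumer surplus is the triangle under demand above P*: (1/2)(9.4545)(157 - 100.2727) = (1/2)(9.4545)(56.7273) = 268.1653.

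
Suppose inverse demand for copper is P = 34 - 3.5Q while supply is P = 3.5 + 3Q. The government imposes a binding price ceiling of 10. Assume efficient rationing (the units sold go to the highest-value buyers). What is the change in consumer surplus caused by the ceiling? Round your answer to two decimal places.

Without the control, 34 - 3.5Q = 3.5 + 3Q so Q* = 4.6923 and P* = 17.5769.
At P = 10, sellers supply (10 - 3.5)/3 = 2.1667 while buyers want more, so the quantity traded is 2.1667 at price 10.
CS goes from (1/2)(4.6923)(16.4231) = 38.5311 to 43.7847 (computed as (34 - 10)(2.1667) - (1/2)(3.5)(2.1667)^2), a change of 5.2537.

5.25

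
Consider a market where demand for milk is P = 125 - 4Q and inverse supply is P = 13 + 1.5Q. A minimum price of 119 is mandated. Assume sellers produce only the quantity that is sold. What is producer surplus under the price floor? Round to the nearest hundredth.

Without the control, 125 - 4Q = 13 + 1.5Q so Q* = 20.3636 and P* = 43.5455.
At the floor price 119, quantity demanded is (125 - 119)/4 = 1.5; demand is the short side, so Q = 1.5 trades at P = 119.
The supply price at Q = 1.5 is 15.25. PS is the trapezoid between 119 and supply over [0, 1.5]: (1/2)[(119 - 13) + (119 - 15.25)](1.5) = 157.3125.

157.31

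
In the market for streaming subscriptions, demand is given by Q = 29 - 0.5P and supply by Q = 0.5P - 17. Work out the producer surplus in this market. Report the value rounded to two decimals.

36.00

Rewriting demand in inverse form: P = 58 - 2Q.
Rewriting supply in inverse form: P = 34 + 2Q.
Setting demand equal to supply, 24 = 4Q, so Q* = 6 and P* = 46.
Producer surplus is the triangle above supply below P*: (1/2)(6)(46 - 34) = (1/2)(6)(12) = 36.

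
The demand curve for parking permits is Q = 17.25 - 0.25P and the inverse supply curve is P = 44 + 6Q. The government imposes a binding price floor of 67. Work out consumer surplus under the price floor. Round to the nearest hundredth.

0.50

Rewriting demand in inverse form: P = 69 - 4Q.
Without the control, 69 - 4Q = 44 + 6Q so Q* = 2.5 and P* = 59.
At the floor price 67, quantity demanded is (69 - 67)/4 = 0.5; demand is the short side, so Q = 0.5 trades at P = 67.
CS is the triangle under demand above 67: (1/2)(0.5)(69 - 67) = 0.5.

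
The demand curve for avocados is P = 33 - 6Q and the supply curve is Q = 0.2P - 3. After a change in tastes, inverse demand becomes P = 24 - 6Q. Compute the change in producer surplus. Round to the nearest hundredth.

Rewriting supply in inverse form: P = 15 + 5Q.
Initial equilibrium: Q_0 = 1.6364, P_0 = 23.1818; CS_0 = (1/2)(1.6364)(9.8182) = 8.0331, PS_0 = (1/2)(1.6364)(8.1818) = 6.6942.
New equilibrium: 24 - 6Q = 15 + 5Q gives Q_1 = 0.8182, P_1 = 19.0909; CS_1 = 2.0083, PS_1 = 1.6736.
Change in producer surplus = 1.6736 - 6.6942 = -5.0207.

-5.02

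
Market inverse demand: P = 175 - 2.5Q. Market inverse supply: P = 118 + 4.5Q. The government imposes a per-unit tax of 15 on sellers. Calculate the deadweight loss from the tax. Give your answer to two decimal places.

16.07

Pre-tax equilibrium: 175 - 2.5Q = 118 + 4.5Q gives Q* = 8.1429, P* = 154.6429.
With the tax, sellers need 15 more per unit: 175 - 2.5Q = 118 + 4.5Q + 15, so Q_t = 6. Buyers pay P_b = 160; sellers receive P_s = P_b - 15 = 145.
Deadweight loss is the triangle between the curves from Q_t to Q*: (1/2)(8.1429 - 6)(15) = 16.0714.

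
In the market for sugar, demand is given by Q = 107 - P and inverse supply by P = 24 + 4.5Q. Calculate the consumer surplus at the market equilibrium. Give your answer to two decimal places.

Rewriting demand in inverse form: P = 107 - Q.
Setting demand equal to supply, 83 = 5.5Q, so Q* = 15.0909 and P* = 91.9091.
Consumer surplus is the triangle under demand above P*: (1/2)(15.0909)(107 - 91.9091) = (1/2)(15.0909)(15.0909) = 113.8678.

113.87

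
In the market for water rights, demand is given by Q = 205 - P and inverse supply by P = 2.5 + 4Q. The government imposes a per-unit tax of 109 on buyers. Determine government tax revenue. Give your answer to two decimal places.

2038.30

Rewriting demand in inverse form: P = 205 - Q.
Pre-tax equilibrium: 205 - Q = 2.5 + 4Q gives Q* = 40.5, P* = 164.5.
A tax on buyers shifts demand down by 109: (205 - 109) - Q = 2.5 + 4Q, so Q_t = 18.7. Buyers pay P_b = 186.3; sellers receive P_s = P_b - 109 = 77.3.
Revenue is the tax times quantity traded: 109 x 18.7 = 2038.3.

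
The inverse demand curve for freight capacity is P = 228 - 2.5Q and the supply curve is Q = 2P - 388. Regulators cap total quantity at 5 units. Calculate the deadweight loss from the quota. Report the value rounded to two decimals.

60.17

Rewriting supply in inverse form: P = 194 + 0.5Q.
Without the quota, 228 - 2.5Q = 194 + 0.5Q gives Q* = 11.3333.
At Q = 5 the demand price is 228 - 2.5(5) = 215.5 and the supply price is 194 + 0.5(5) = 196.5.
DWL = (1/2)(gap between curves at 5) x (Q* - 5) = (1/2)(19)(6.3333) = 60.1667.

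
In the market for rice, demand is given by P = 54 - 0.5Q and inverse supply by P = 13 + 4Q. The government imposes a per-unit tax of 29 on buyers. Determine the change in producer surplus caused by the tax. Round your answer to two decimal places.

Without the tax, 54 - 0.5Q = 13 + 4Q so Q* = 9.1111 and P* = 49.4444.
A tax on buyers shifts demand down by 29: (54 - 29) - 0.5Q = 13 + 4Q, so Q_t = 2.6667. Buyers pay P_b = 52.6667; sellers receive P_s = P_b - 29 = 23.6667.
Producers lose the trapezoid between P_s and P* out to Q_t plus the triangle from Q_t to Q*: change in PS = 14.2222 - 166.0247 = -151.8025.

-151.80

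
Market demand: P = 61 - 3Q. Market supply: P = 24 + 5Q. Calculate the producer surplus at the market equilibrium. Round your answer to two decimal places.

Equilibrium: 61 - 3Q = 24 + 5Q, so Q* = 4.625 and P* = 47.125.
The supply curve's price intercept is 24, so PS = (1/2)(Q*)(P* - 24) = (1/2)(4.625)(23.125) = 53.4766.

53.48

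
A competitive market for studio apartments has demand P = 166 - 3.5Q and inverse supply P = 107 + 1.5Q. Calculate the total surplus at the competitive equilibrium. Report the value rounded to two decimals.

Setting demand equal to supply, 59 = 5Q, so Q* = 11.8 and P* = 124.7.
Total surplus is the full triangle between the curves from 0 to Q*: (1/2)(11.8)(166 - 107) = 348.1.

348.10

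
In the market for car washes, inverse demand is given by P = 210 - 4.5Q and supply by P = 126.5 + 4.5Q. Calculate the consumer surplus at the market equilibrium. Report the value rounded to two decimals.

193.67

Set 210 - 4.5Q = 126.5 + 4.5Q, which gives 83.5 = 9Q, so Q* = 9.2778 and P* = 210 - 4.5(9.2778) = 168.25.
CS is the area between the demand curve and P* from 0 to Q*: (1/2)(9.2778)(41.75) = 193.6736.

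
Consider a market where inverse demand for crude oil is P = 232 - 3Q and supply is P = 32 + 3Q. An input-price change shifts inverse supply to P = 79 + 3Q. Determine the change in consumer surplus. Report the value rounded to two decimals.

-691.29

Initial equilibrium: Q_0 = 33.3333, P_0 = 132; CS_0 = (1/2)(33.3333)(100) = 1666.6667, PS_0 = (1/2)(33.3333)(100) = 1666.6667.
New equilibrium: 232 - 3Q = 79 + 3Q gives Q_1 = 25.5, P_1 = 155.5; CS_1 = 975.375, PS_1 = 975.375.
Change in consumer surplus = 975.375 - 1666.6667 = -691.2917.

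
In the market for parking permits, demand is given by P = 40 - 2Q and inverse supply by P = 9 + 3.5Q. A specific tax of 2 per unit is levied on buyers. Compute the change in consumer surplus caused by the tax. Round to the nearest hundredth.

Without the tax, 40 - 2Q = 9 + 3.5Q so Q* = 5.6364 and P* = 28.7273.
A tax on buyers shifts demand down by 2: (40 - 2) - 2Q = 9 + 3.5Q, so Q_t = 5.2727. Buyers pay P_b = 29.4545; sellers receive P_s = P_b - 2 = 27.4545.
Consumers lose the trapezoid between P* and P_b out to Q_t plus the triangle from Q_t to Q*: change in CS = 27.8017 - 31.7686 = -3.9669.

-3.97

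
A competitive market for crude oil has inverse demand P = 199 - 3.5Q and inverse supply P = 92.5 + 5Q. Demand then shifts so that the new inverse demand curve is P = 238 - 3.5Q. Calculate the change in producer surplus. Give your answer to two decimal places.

340.07

Initial equilibrium: Q_0 = 12.5294, P_0 = 155.1471; CS_0 = (1/2)(12.5294)(43.8529) = 274.7258, PS_0 = (1/2)(12.5294)(62.6471) = 392.4654.
New equilibrium: 238 - 3.5Q = 92.5 + 5Q gives Q_1 = 17.1176, P_1 = 178.0882; CS_1 = 512.7742, PS_1 = 732.5346.
Change in producer surplus = 732.5346 - 392.4654 = 340.0692.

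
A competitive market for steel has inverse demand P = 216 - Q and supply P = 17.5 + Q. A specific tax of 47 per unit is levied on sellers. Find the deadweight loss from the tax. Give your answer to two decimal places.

Pre-tax equilibrium: 216 - Q = 17.5 + Q gives Q* = 99.25, P* = 116.75.
A tax on sellers shifts supply up by 47: 216 - Q = 17.5 + Q + 47, so Q_t = 75.75. Buyers pay P_b = 140.25; sellers receive P_s = P_b - 47 = 93.25.
The welfare triangle lost has base Q* - Q_t = 23.5 and height t = 47, so DWL = (1/2)(23.5)(47) = 552.25.

552.25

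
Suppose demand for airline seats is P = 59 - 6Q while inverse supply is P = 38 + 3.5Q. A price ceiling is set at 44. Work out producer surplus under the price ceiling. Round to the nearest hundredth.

5.14

Free-market equilibrium: 59 - 6Q = 38 + 3.5Q gives Q* = 2.2105, P* = 45.7368.
At the ceiling price 44, quantity supplied is (44 - 38)/3.5 = 1.7143; supply is the short side, so Q = 1.7143 trades at P = 44.
PS is the triangle above supply below 44: (1/2)(1.7143)(44 - 38) = 5.1429.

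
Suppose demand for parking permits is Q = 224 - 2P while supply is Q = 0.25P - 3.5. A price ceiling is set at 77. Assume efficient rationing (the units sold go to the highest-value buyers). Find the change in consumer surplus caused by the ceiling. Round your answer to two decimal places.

370.67

Rewriting demand in inverse form: P = 112 - 0.5Q.
Rewriting supply in inverse form: P = 14 + 4Q.
Without the control, 112 - 0.5Q = 14 + 4Q so Q* = 21.7778 and P* = 101.1111.
At the ceiling price 77, quantity supplied is (77 - 14)/4 = 15.75; supply is the short side, so Q = 15.75 trades at P = 77.
CS goes from (1/2)(21.7778)(10.8889) = 118.5679 to 489.2344 (computed as (112 - 77)(15.75) - (1/2)(0.5)(15.75)^2), a change of 370.6665.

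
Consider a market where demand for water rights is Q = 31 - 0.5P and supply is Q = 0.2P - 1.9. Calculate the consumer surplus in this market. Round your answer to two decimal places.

56.25

Rewriting demand in inverse form: P = 62 - 2Q.
Rewriting supply in inverse form: P = 9.5 + 5Q.
Setting demand equal to supply, 52.5 = 7Q, so Q* = 7.5 and P* = 47.
The demand choke price is 62, so CS = (1/2)(Q*)(62 - P*) = (1/2)(7.5)(15) = 56.25.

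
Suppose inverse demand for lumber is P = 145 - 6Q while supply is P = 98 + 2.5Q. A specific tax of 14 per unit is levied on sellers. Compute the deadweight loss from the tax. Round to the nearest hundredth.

11.53

Pre-tax equilibrium: 145 - 6Q = 98 + 2.5Q gives Q* = 5.5294, P* = 111.8235.
A tax on sellers shifts supply up by 14: 145 - 6Q = 98 + 2.5Q + 14, so Q_t = 3.8824. Buyers pay P_b = 121.7059; sellers receive P_s = P_b - 14 = 107.7059.
Deadweight loss is the triangle between the curves from Q_t to Q*: (1/2)(5.5294 - 3.8824)(14) = 11.5294.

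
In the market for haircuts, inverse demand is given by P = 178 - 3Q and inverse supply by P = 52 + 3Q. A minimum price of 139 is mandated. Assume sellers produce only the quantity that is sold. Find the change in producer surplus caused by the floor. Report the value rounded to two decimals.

Without the control, 178 - 3Q = 52 + 3Q so Q* = 21 and P* = 115.
At the floor price 139, quantity demanded is (178 - 139)/3 = 13; demand is the short side, so Q = 13 trades at P = 139.
PS goes from (1/2)(21)(63) = 661.5 to 877.5 (computed as (139 - 52)(13) - (1/2)(3)(13)^2), a change of 216.

216.00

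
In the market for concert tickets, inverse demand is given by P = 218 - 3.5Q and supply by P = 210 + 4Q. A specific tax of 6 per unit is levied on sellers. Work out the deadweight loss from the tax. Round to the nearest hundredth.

2.40

Without the tax, 218 - 3.5Q = 210 + 4Q so Q* = 1.0667 and P* = 214.2667.
A tax on sellers shifts supply up by 6: 218 - 3.5Q = 210 + 4Q + 6, so Q_t = 0.2667. Buyers pay P_b = 217.0667; sellers receive P_s = P_b - 6 = 211.0667.
Deadweight loss is the triangle between the curves from Q_t to Q*: (1/2)(1.0667 - 0.2667)(6) = 2.4.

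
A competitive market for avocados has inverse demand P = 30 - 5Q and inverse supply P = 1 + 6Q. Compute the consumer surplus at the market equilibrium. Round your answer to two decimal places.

17.38

Equilibrium: 30 - 5Q = 1 + 6Q, so Q* = 2.6364 and P* = 16.8182.
Consumer surplus is the triangle under demand above P*: (1/2)(2.6364)(30 - 16.8182) = (1/2)(2.6364)(13.1818) = 17.376.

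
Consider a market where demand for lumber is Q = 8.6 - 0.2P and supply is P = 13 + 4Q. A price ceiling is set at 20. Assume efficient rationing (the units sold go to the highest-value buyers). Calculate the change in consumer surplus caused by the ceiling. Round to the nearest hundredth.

Rewriting demand in inverse form: P = 43 - 5Q.
Without the control, 43 - 5Q = 13 + 4Q so Q* = 3.3333 and P* = 26.3333.
At the ceiling price 20, quantity supplied is (20 - 13)/4 = 1.75; supply is the short side, so Q = 1.75 trades at P = 20.
CS goes from (1/2)(3.3333)(16.6667) = 27.7778 to 32.5938 (computed as (43 - 20)(1.75) - (1/2)(5)(1.75)^2), a change of 4.816.

4.82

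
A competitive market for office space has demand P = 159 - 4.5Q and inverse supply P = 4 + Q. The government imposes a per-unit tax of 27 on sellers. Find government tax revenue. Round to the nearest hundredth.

628.36

Without the tax, 159 - 4.5Q = 4 + Q so Q* = 28.1818 and P* = 32.1818.
A tax on sellers shifts supply up by 27: 159 - 4.5Q = 4 + Q + 27, so Q_t = 23.2727. Buyers pay P_b = 54.2727; sellers receive P_s = P_b - 27 = 27.2727.
Revenue is the tax times quantity traded: 27 x 23.2727 = 628.3636.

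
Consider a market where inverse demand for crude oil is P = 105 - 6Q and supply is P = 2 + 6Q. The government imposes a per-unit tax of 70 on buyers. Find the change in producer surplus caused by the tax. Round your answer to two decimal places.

Pre-tax equilibrium: 105 - 6Q = 2 + 6Q gives Q* = 8.5833, P* = 53.5.
A tax on buyers shifts demand down by 70: (105 - 70) - 6Q = 2 + 6Q, so Q_t = 2.75. Buyers pay P_b = 88.5; sellers receive P_s = P_b - 70 = 18.5.
PS falls from (1/2)(8.5833)(51.5) = 221.0208 to (1/2)(2.75)(16.5) = 22.6875, a change of -198.3333.

-198.33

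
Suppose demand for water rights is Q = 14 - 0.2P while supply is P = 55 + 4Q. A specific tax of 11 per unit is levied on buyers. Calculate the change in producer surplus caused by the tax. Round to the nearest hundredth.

-5.16

Rewriting demand in inverse form: P = 70 - 5Q.
Pre-tax equilibrium: 70 - 5Q = 55 + 4Q gives Q* = 1.6667, P* = 61.6667.
With the tax, buyers' net willingness to pay falls by 11: (70 - 11) - 5Q = 55 + 4Q, so Q_t = 0.4444. Buyers pay P_b = 67.7778; sellers receive P_s = P_b - 11 = 56.7778.
PS falls from (1/2)(1.6667)(6.6667) = 5.5556 to (1/2)(0.4444)(1.7778) = 0.3951, a change of -5.1605.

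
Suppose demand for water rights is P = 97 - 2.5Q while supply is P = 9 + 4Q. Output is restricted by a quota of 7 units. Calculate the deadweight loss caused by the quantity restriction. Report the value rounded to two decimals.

Unrestricted equilibrium: Q* = (97 - 9)/(2.5 + 4) = 13.5385.
At Q = 7 the demand price is 97 - 2.5(7) = 79.5 and the supply price is 9 + 4(7) = 37.
DWL = (1/2)(gap between curves at 7) x (Q* - 7) = (1/2)(42.5)(6.5385) = 138.9423.

138.94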